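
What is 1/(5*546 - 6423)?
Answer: -1/3693 ≈ -0.00027078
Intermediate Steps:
1/(5*546 - 6423) = 1/(2730 - 6423) = 1/(-3693) = -1/3693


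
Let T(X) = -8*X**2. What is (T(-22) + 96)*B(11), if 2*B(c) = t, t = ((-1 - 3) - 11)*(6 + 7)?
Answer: 368160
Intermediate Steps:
t = -195 (t = (-4 - 11)*13 = -15*13 = -195)
B(c) = -195/2 (B(c) = (1/2)*(-195) = -195/2)
(T(-22) + 96)*B(11) = (-8*(-22)**2 + 96)*(-195/2) = (-8*484 + 96)*(-195/2) = (-3872 + 96)*(-195/2) = -3776*(-195/2) = 368160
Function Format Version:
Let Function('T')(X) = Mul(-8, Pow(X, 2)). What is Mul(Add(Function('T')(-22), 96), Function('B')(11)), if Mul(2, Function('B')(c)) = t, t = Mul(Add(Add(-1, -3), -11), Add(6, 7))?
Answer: 368160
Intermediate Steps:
t = -195 (t = Mul(Add(-4, -11), 13) = Mul(-15, 13) = -195)
Function('B')(c) = Rational(-195, 2) (Function('B')(c) = Mul(Rational(1, 2), -195) = Rational(-195, 2))
Mul(Add(Function('T')(-22), 96), Function('B')(11)) = Mul(Add(Mul(-8, Pow(-22, 2)), 96), Rational(-195, 2)) = Mul(Add(Mul(-8, 484), 96), Rational(-195, 2)) = Mul(Add(-3872, 96), Rational(-195, 2)) = Mul(-3776, Rational(-195, 2)) = 368160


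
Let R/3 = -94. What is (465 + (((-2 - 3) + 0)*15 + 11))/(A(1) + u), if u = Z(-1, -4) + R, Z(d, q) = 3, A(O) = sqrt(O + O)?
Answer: -111879/77839 - 401*sqrt(2)/77839 ≈ -1.4446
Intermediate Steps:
A(O) = sqrt(2)*sqrt(O) (A(O) = sqrt(2*O) = sqrt(2)*sqrt(O))
R = -282 (R = 3*(-94) = -282)
u = -279 (u = 3 - 282 = -279)
(465 + (((-2 - 3) + 0)*15 + 11))/(A(1) + u) = (465 + (((-2 - 3) + 0)*15 + 11))/(sqrt(2)*sqrt(1) - 279) = (465 + ((-5 + 0)*15 + 11))/(sqrt(2)*1 - 279) = (465 + (-5*15 + 11))/(sqrt(2) - 279) = (465 + (-75 + 11))/(-279 + sqrt(2)) = (465 - 64)/(-279 + sqrt(2)) = 401/(-279 + sqrt(2))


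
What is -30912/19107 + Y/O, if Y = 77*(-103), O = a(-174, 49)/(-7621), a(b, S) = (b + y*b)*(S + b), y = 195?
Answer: 5413176313/430969000 ≈ 12.560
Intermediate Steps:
a(b, S) = 196*b*(S + b) (a(b, S) = (b + 195*b)*(S + b) = (196*b)*(S + b) = 196*b*(S + b))
O = -4263000/7621 (O = (196*(-174)*(49 - 174))/(-7621) = (196*(-174)*(-125))*(-1/7621) = 4263000*(-1/7621) = -4263000/7621 ≈ -559.38)
Y = -7931
-30912/19107 + Y/O = -30912/19107 - 7931/(-4263000/7621) = -30912*1/19107 - 7931*(-7621/4263000) = -10304/6369 + 8634593/609000 = 5413176313/430969000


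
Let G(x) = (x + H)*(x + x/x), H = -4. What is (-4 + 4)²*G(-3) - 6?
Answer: -6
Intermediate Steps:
G(x) = (1 + x)*(-4 + x) (G(x) = (x - 4)*(x + x/x) = (-4 + x)*(x + 1) = (-4 + x)*(1 + x) = (1 + x)*(-4 + x))
(-4 + 4)²*G(-3) - 6 = (-4 + 4)²*(-4 + (-3)² - 3*(-3)) - 6 = 0²*(-4 + 9 + 9) - 6 = 0*14 - 6 = 0 - 6 = -6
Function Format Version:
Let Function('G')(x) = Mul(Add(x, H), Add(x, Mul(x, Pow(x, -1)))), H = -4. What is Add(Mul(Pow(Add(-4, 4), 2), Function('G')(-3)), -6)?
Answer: -6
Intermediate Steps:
Function('G')(x) = Mul(Add(1, x), Add(-4, x)) (Function('G')(x) = Mul(Add(x, -4), Add(x, Mul(x, Pow(x, -1)))) = Mul(Add(-4, x), Add(x, 1)) = Mul(Add(-4, x), Add(1, x)) = Mul(Add(1, x), Add(-4, x)))
Add(Mul(Pow(Add(-4, 4), 2), Function('G')(-3)), -6) = Add(Mul(Pow(Add(-4, 4), 2), Add(-4, Pow(-3, 2), Mul(-3, -3))), -6) = Add(Mul(Pow(0, 2), Add(-4, 9, 9)), -6) = Add(Mul(0, 14), -6) = Add(0, -6) = -6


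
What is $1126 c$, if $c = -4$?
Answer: $-4504$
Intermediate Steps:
$1126 c = 1126 \left(-4\right) = -4504$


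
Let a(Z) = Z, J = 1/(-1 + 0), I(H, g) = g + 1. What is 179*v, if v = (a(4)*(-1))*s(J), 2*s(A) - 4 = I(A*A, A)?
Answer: -1432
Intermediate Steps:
I(H, g) = 1 + g
J = -1 (J = 1/(-1) = -1)
s(A) = 5/2 + A/2 (s(A) = 2 + (1 + A)/2 = 2 + (½ + A/2) = 5/2 + A/2)
v = -8 (v = (4*(-1))*(5/2 + (½)*(-1)) = -4*(5/2 - ½) = -4*2 = -8)
179*v = 179*(-8) = -1432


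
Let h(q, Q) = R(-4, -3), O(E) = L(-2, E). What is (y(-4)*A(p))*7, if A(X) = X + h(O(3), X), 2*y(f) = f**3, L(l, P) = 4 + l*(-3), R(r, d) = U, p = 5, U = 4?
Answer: -2016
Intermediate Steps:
R(r, d) = 4
L(l, P) = 4 - 3*l
O(E) = 10 (O(E) = 4 - 3*(-2) = 4 + 6 = 10)
h(q, Q) = 4
y(f) = f**3/2
A(X) = 4 + X (A(X) = X + 4 = 4 + X)
(y(-4)*A(p))*7 = (((1/2)*(-4)**3)*(4 + 5))*7 = (((1/2)*(-64))*9)*7 = -32*9*7 = -288*7 = -2016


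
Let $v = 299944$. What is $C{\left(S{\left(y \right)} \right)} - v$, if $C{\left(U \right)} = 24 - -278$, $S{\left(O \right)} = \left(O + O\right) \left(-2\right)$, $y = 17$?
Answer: $-299642$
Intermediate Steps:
$S{\left(O \right)} = - 4 O$ ($S{\left(O \right)} = 2 O \left(-2\right) = - 4 O$)
$C{\left(U \right)} = 302$ ($C{\left(U \right)} = 24 + 278 = 302$)
$C{\left(S{\left(y \right)} \right)} - v = 302 - 299944 = -299642$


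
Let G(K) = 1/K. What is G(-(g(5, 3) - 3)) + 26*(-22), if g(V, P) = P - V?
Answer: -2859/5 ≈ -571.80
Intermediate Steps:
G(-(g(5, 3) - 3)) + 26*(-22) = 1/(-((3 - 1*5) - 3)) + 26*(-22) = 1/(-((3 - 5) - 3)) - 572 = 1/(-(-2 - 3)) - 572 = 1/(-1*(-5)) - 572 = 1/5 - 572 = -2859/5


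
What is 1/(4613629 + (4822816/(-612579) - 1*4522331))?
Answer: 612579/55922414726 ≈ 1.0954e-5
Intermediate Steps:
1/(4613629 + (4822816/(-612579) - 1*4522331)) = 1/(4613629 + (4822816*(-1/612579) - 4522331)) = 1/(4613629 + (-4822816/612579 - 4522331)) = 1/(4613629 - 2770289824465/612579) = 1/(55922414726/612579) = 612579/55922414726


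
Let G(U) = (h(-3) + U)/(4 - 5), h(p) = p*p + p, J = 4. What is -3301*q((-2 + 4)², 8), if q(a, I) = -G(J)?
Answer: -33010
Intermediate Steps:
h(p) = p + p² (h(p) = p² + p = p + p²)
G(U) = -6 - U (G(U) = (-3*(1 - 3) + U)/(4 - 5) = (-3*(-2) + U)/(-1) = (6 + U)*(-1) = -6 - U)
q(a, I) = 10 (q(a, I) = -(-6 - 1*4) = -(-6 - 4) = -1*(-10) = 10)
-3301*q((-2 + 4)², 8) = -3301*10 = -33010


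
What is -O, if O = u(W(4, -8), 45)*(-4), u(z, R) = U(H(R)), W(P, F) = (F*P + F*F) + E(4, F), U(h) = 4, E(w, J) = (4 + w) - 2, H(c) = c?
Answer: 16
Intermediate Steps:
E(w, J) = 2 + w
W(P, F) = 6 + F² + F*P (W(P, F) = (F*P + F*F) + (2 + 4) = (F*P + F²) + 6 = (F² + F*P) + 6 = 6 + F² + F*P)
u(z, R) = 4
O = -16 (O = 4*(-4) = -16)
-O = -1*(-16) = 16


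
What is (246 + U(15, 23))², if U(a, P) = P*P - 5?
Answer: 592900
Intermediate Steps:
U(a, P) = -5 + P² (U(a, P) = P² - 5 = -5 + P²)
(246 + U(15, 23))² = (246 + (-5 + 23²))² = (246 + (-5 + 529))² = (246 + 524)² = 770² = 592900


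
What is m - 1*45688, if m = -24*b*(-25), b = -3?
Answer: -47488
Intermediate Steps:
m = -1800 (m = -24*(-3)*(-25) = 72*(-25) = -1800)
m - 1*45688 = -1800 - 1*45688 = -1800 - 45688 = -47488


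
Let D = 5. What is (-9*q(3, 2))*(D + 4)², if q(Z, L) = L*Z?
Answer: -4374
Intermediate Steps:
(-9*q(3, 2))*(D + 4)² = (-18*3)*(5 + 4)² = -9*6*9² = -54*81 = -4374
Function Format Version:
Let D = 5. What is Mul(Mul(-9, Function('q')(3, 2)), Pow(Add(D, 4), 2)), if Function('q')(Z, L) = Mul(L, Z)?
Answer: -4374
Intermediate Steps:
Mul(Mul(-9, Function('q')(3, 2)), Pow(Add(D, 4), 2)) = Mul(Mul(-9, Mul(2, 3)), Pow(Add(5, 4), 2)) = Mul(Mul(-9, 6), Pow(9, 2)) = Mul(-54, 81) = -4374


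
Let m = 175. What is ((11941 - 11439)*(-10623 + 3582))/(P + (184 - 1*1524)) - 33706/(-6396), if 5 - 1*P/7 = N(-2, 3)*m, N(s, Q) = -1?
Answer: 2826235369/63960 ≈ 44188.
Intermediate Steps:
P = 1260 (P = 35 - (-7)*175 = 35 - 7*(-175) = 35 + 1225 = 1260)
((11941 - 11439)*(-10623 + 3582))/(P + (184 - 1*1524)) - 33706/(-6396) = ((11941 - 11439)*(-10623 + 3582))/(1260 + (184 - 1*1524)) - 33706/(-6396) = (502*(-7041))/(1260 + (184 - 1524)) - 33706*(-1/6396) = -3534582/(1260 - 1340) + 16853/3198 = -3534582/(-80) + 16853/3198 = -3534582*(-1/80) + 16853/3198 = 1767291/40 + 16853/3198 = 2826235369/63960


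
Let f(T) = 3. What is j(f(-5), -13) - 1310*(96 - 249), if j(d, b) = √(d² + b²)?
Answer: 200430 + √178 ≈ 2.0044e+5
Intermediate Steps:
j(d, b) = √(b² + d²)
j(f(-5), -13) - 1310*(96 - 249) = √((-13)² + 3²) - 1310*(96 - 249) = √(169 + 9) - 1310*(-153) = √178 + 200430 = 200430 + √178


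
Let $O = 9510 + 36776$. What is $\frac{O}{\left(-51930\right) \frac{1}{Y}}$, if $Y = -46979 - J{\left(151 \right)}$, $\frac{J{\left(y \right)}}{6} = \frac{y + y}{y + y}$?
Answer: $\frac{217474771}{5193} \approx 41878.0$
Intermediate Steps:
$J{\left(y \right)} = 6$ ($J{\left(y \right)} = 6 \frac{y + y}{y + y} = 6 \frac{2 y}{2 y} = 6 \cdot 2 y \frac{1}{2 y} = 6 \cdot 1 = 6$)
$Y = -46985$ ($Y = -46979 - 6 = -46985$)
$O = 46286$
$\frac{O}{\left(-51930\right) \frac{1}{Y}} = \frac{46286}{\left(-51930\right) \frac{1}{-46985}} = \frac{46286}{\left(-51930\right) \left(- \frac{1}{46985}\right)} = \frac{46286}{\frac{10386}{9397}} = 46286 \cdot \frac{9397}{10386} = \frac{217474771}{5193}$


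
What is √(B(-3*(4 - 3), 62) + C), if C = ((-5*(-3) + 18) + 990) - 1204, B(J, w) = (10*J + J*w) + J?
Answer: 20*I ≈ 20.0*I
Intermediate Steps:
B(J, w) = 11*J + J*w
C = -181 (C = ((15 + 18) + 990) - 1204 = (33 + 990) - 1204 = 1023 - 1204 = -181)
√(B(-3*(4 - 3), 62) + C) = √((-3*(4 - 3))*(11 + 62) - 181) = √(-3*1*73 - 181) = √(-3*73 - 181) = √(-219 - 181) = √(-400) = 20*I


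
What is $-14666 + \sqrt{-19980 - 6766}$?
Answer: $-14666 + i \sqrt{26746} \approx -14666.0 + 163.54 i$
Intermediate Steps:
$-14666 + \sqrt{-19980 - 6766} = -14666 + \sqrt{-26746} = -14666 + i \sqrt{26746}$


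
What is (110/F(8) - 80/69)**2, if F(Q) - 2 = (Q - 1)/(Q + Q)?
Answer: 1555513600/804609 ≈ 1933.3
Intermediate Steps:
F(Q) = 2 + (-1 + Q)/(2*Q) (F(Q) = 2 + (Q - 1)/(Q + Q) = 2 + (-1 + Q)/((2*Q)) = 2 + (-1 + Q)*(1/(2*Q)) = 2 + (-1 + Q)/(2*Q))
(110/F(8) - 80/69)**2 = (110/(((1/2)*(-1 + 5*8)/8)) - 80/69)**2 = (110/(((1/2)*(1/8)*(-1 + 40))) - 80*1/69)**2 = (110/(((1/2)*(1/8)*39)) - 80/69)**2 = (110/(39/16) - 80/69)**2 = (110*(16/39) - 80/69)**2 = (1760/39 - 80/69)**2 = (39440/897)**2 = 1555513600/804609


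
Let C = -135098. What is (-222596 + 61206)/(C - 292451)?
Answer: 161390/427549 ≈ 0.37748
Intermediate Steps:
(-222596 + 61206)/(C - 292451) = (-222596 + 61206)/(-135098 - 292451) = -161390/(-427549) = -161390*(-1/427549) = 161390/427549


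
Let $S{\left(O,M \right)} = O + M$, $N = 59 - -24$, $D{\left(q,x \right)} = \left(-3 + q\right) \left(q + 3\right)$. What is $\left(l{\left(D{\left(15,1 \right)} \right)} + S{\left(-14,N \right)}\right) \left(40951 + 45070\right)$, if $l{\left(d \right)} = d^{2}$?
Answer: $4019331225$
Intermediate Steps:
$D{\left(q,x \right)} = \left(-3 + q\right) \left(3 + q\right)$
$N = 83$ ($N = 59 + 24 = 83$)
$S{\left(O,M \right)} = M + O$
$\left(l{\left(D{\left(15,1 \right)} \right)} + S{\left(-14,N \right)}\right) \left(40951 + 45070\right) = \left(\left(-9 + 15^{2}\right)^{2} + \left(83 - 14\right)\right) \left(40951 + 45070\right) = \left(\left(-9 + 225\right)^{2} + 69\right) 86021 = \left(216^{2} + 69\right) 86021 = \left(46656 + 69\right) 86021 = 46725 \cdot 86021 = 4019331225$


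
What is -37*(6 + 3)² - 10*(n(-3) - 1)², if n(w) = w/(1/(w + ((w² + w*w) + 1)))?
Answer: -27007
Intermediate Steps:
n(w) = w*(1 + w + 2*w²) (n(w) = w/(1/(w + ((w² + w²) + 1))) = w/(1/(w + (2*w² + 1))) = w/(1/(w + (1 + 2*w²))) = w/(1/(1 + w + 2*w²)) = w*(1 + w + 2*w²))
-37*(6 + 3)² - 10*(n(-3) - 1)² = -37*(6 + 3)² - 10*(-3*(1 - 3 + 2*(-3)²) - 1)² = -37*9² - 10*(-3*(1 - 3 + 2*9) - 1)² = -37*81 - 10*(-3*(1 - 3 + 18) - 1)² = -2997 - 10*(-3*16 - 1)² = -2997 - 10*(-48 - 1)² = -2997 - 10*(-49)² = -2997 - 10*2401 = -2997 - 24010 = -27007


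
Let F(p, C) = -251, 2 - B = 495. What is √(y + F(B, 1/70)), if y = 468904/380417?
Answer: 3*I*√4016179057019/380417 ≈ 15.804*I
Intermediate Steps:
B = -493 (B = 2 - 1*495 = 2 - 495 = -493)
y = 468904/380417 (y = 468904*(1/380417) = 468904/380417 ≈ 1.2326)
√(y + F(B, 1/70)) = √(468904/380417 - 251) = √(-95015763/380417) = 3*I*√4016179057019/380417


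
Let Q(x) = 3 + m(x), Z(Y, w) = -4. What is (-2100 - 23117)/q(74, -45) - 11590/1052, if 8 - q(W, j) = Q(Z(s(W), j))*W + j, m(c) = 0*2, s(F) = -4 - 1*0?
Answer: 12284787/88894 ≈ 138.20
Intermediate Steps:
s(F) = -4 (s(F) = -4 + 0 = -4)
m(c) = 0
Q(x) = 3 (Q(x) = 3 + 0 = 3)
q(W, j) = 8 - j - 3*W (q(W, j) = 8 - (3*W + j) = 8 - (j + 3*W) = 8 + (-j - 3*W) = 8 - j - 3*W)
(-2100 - 23117)/q(74, -45) - 11590/1052 = (-2100 - 23117)/(8 - 1*(-45) - 3*74) - 11590/1052 = -25217/(8 + 45 - 222) - 11590*1/1052 = -25217/(-169) - 5795/526 = -25217*(-1/169) - 5795/526 = 25217/169 - 5795/526 = 12284787/88894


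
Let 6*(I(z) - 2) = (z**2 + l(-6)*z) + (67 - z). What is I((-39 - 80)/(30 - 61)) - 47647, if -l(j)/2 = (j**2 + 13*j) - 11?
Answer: -274255177/5766 ≈ -47564.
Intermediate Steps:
l(j) = 22 - 26*j - 2*j**2 (l(j) = -2*((j**2 + 13*j) - 11) = -2*(-11 + j**2 + 13*j) = 22 - 26*j - 2*j**2)
I(z) = 79/6 + z**2/6 + 35*z/2 (I(z) = 2 + ((z**2 + (22 - 26*(-6) - 2*(-6)**2)*z) + (67 - z))/6 = 2 + ((z**2 + (22 + 156 - 2*36)*z) + (67 - z))/6 = 2 + ((z**2 + (22 + 156 - 72)*z) + (67 - z))/6 = 2 + ((z**2 + 106*z) + (67 - z))/6 = 2 + (67 + z**2 + 105*z)/6 = 2 + (67/6 + z**2/6 + 35*z/2) = 79/6 + z**2/6 + 35*z/2)
I((-39 - 80)/(30 - 61)) - 47647 = (79/6 + ((-39 - 80)/(30 - 61))**2/6 + 35*((-39 - 80)/(30 - 61))/2) - 47647 = (79/6 + (-119/(-31))**2/6 + 35*(-119/(-31))/2) - 47647 = (79/6 + (-119*(-1/31))**2/6 + 35*(-119*(-1/31))/2) - 47647 = (79/6 + (119/31)**2/6 + (35/2)*(119/31)) - 47647 = (79/6 + (1/6)*(14161/961) + 4165/62) - 47647 = (79/6 + 14161/5766 + 4165/62) - 47647 = 477425/5766 - 47647 = -274255177/5766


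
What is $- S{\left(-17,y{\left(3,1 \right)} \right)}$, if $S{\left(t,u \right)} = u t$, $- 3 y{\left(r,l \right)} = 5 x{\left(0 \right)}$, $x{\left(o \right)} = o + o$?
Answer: $0$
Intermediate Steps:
$x{\left(o \right)} = 2 o$
$y{\left(r,l \right)} = 0$ ($y{\left(r,l \right)} = - \frac{5 \cdot 2 \cdot 0}{3} = - \frac{5 \cdot 0}{3} = \left(- \frac{1}{3}\right) 0 = 0$)
$S{\left(t,u \right)} = t u$
$- S{\left(-17,y{\left(3,1 \right)} \right)} = - \left(-17\right) 0 = \left(-1\right) 0 = 0$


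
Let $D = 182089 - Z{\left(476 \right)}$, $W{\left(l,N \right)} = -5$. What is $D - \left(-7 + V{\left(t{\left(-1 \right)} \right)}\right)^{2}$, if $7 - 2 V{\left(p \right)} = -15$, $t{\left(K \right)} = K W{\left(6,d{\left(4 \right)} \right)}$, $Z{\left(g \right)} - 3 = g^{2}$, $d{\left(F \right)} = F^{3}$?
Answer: $-44506$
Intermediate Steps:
$Z{\left(g \right)} = 3 + g^{2}$
$t{\left(K \right)} = - 5 K$ ($t{\left(K \right)} = K \left(-5\right) = - 5 K$)
$V{\left(p \right)} = 11$ ($V{\left(p \right)} = \frac{7}{2} - - \frac{15}{2} = \frac{7}{2} + \frac{15}{2} = 11$)
$D = -44490$ ($D = 182089 - \left(3 + 476^{2}\right) = 182089 - \left(3 + 226576\right) = 182089 - 226579 = -44490$)
$D - \left(-7 + V{\left(t{\left(-1 \right)} \right)}\right)^{2} = -44490 - \left(-7 + 11\right)^{2} = -44490 - 4^{2} = -44490 - 16 = -44506$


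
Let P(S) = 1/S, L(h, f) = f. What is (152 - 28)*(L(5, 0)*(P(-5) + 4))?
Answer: 0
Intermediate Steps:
(152 - 28)*(L(5, 0)*(P(-5) + 4)) = (152 - 28)*(0*(1/(-5) + 4)) = 124*(0*(-⅕ + 4)) = 124*(0*(19/5)) = 124*0 = 0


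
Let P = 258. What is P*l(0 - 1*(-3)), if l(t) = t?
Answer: 774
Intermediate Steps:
P*l(0 - 1*(-3)) = 258*(0 - 1*(-3)) = 258*(0 + 3) = 258*3 = 774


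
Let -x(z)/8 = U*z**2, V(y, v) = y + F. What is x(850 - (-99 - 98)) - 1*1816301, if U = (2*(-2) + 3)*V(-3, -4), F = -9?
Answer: -107052365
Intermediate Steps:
V(y, v) = -9 + y (V(y, v) = y - 9 = -9 + y)
U = 12 (U = (2*(-2) + 3)*(-9 - 3) = (-4 + 3)*(-12) = -1*(-12) = 12)
x(z) = -96*z**2
x(850 - (-99 - 98)) - 1*1816301 = -96*(850 - (-99 - 98))**2 - 1*1816301 = -96*(850 - 1*(-197))**2 - 1816301 = -96*(850 + 197)**2 - 1816301 = -96*1047**2 - 1816301 = -96*1096209 - 1816301 = -105236064 - 1816301 = -107052365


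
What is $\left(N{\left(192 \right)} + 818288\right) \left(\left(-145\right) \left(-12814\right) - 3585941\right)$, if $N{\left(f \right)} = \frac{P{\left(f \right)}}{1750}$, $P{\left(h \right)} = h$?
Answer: $- \frac{1237187897701456}{875} \approx -1.4139 \cdot 10^{12}$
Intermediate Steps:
$N{\left(f \right)} = \frac{f}{1750}$
$\left(N{\left(192 \right)} + 818288\right) \left(\left(-145\right) \left(-12814\right) - 3585941\right) = \left(\frac{1}{1750} \cdot 192 + 818288\right) \left(\left(-145\right) \left(-12814\right) - 3585941\right) = \left(\frac{96}{875} + 818288\right) \left(1858030 - 3585941\right) = \frac{716002096}{875} \left(-1727911\right) = - \frac{1237187897701456}{875}$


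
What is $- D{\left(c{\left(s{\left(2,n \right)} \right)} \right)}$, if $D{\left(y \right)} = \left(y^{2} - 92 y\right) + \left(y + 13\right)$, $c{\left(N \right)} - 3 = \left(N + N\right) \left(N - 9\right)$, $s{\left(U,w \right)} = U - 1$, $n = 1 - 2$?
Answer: $-1365$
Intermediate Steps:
$n = -1$ ($n = 1 - 2 = -1$)
$s{\left(U,w \right)} = -1 + U$ ($s{\left(U,w \right)} = U - 1 = -1 + U$)
$c{\left(N \right)} = 3 + 2 N \left(-9 + N\right)$ ($c{\left(N \right)} = 3 + \left(N + N\right) \left(N - 9\right) = 3 + 2 N \left(-9 + N\right)$)
$D{\left(y \right)} = 13 + y^{2} - 91 y$ ($D{\left(y \right)} = \left(y^{2} - 92 y\right) + \left(13 + y\right) = 13 + y^{2} - 91 y$)
$- D{\left(c{\left(s{\left(2,n \right)} \right)} \right)} = - (13 + \left(3 - 18 \left(-1 + 2\right) + 2 \left(-1 + 2\right)^{2}\right)^{2} - 91 \left(3 - 18 \left(-1 + 2\right) + 2 \left(-1 + 2\right)^{2}\right)) = - (13 + \left(3 - 18 + 2 \cdot 1^{2}\right)^{2} - 91 \left(3 - 18 + 2 \cdot 1^{2}\right)) = - (13 + \left(3 - 18 + 2 \cdot 1\right)^{2} - 91 \left(3 - 18 + 2 \cdot 1\right)) = - (13 + \left(3 - 18 + 2\right)^{2} - 91 \left(3 - 18 + 2\right)) = - (13 + \left(-13\right)^{2} - -1183) = - (13 + 169 + 1183) = \left(-1\right) 1365 = -1365$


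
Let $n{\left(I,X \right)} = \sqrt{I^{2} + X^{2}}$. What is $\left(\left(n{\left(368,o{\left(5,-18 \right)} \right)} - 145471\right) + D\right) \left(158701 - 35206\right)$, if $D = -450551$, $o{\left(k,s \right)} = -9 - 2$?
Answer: $-73605736890 + 123495 \sqrt{135545} \approx -7.356 \cdot 10^{10}$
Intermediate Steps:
$o{\left(k,s \right)} = -11$
$\left(\left(n{\left(368,o{\left(5,-18 \right)} \right)} - 145471\right) + D\right) \left(158701 - 35206\right) = \left(\left(\sqrt{368^{2} + \left(-11\right)^{2}} - 145471\right) - 450551\right) \left(158701 - 35206\right) = \left(\left(\sqrt{135424 + 121} - 145471\right) - 450551\right) 123495 = \left(\left(\sqrt{135545} - 145471\right) - 450551\right) 123495 = \left(\left(-145471 + \sqrt{135545}\right) - 450551\right) 123495 = \left(-596022 + \sqrt{135545}\right) 123495 = -73605736890 + 123495 \sqrt{135545}$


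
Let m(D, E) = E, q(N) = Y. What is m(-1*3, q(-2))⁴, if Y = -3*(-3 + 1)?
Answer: 1296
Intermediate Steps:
Y = 6 (Y = -3*(-2) = 6)
q(N) = 6
m(-1*3, q(-2))⁴ = 6⁴ = 1296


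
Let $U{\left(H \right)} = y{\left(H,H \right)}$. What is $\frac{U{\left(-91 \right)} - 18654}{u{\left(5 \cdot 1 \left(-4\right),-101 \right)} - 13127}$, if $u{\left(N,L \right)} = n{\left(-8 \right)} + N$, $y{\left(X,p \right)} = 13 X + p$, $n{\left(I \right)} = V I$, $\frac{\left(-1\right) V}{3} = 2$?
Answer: $\frac{19928}{13099} \approx 1.5213$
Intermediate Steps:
$V = -6$ ($V = \left(-3\right) 2 = -6$)
$n{\left(I \right)} = - 6 I$
$y{\left(X,p \right)} = p + 13 X$
$u{\left(N,L \right)} = 48 + N$ ($u{\left(N,L \right)} = \left(-6\right) \left(-8\right) + N = 48 + N$)
$U{\left(H \right)} = 14 H$ ($U{\left(H \right)} = H + 13 H = 14 H$)
$\frac{U{\left(-91 \right)} - 18654}{u{\left(5 \cdot 1 \left(-4\right),-101 \right)} - 13127} = \frac{14 \left(-91\right) - 18654}{\left(48 + 5 \cdot 1 \left(-4\right)\right) - 13127} = \frac{-1274 - 18654}{\left(48 + 5 \left(-4\right)\right) - 13127} = - \frac{19928}{\left(48 - 20\right) - 13127} = - \frac{19928}{28 - 13127} = - \frac{19928}{-13099} = \left(-19928\right) \left(- \frac{1}{13099}\right) = \frac{19928}{13099}$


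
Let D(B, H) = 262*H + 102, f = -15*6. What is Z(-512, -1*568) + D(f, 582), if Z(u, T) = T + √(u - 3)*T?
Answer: 152018 - 568*I*√515 ≈ 1.5202e+5 - 12890.0*I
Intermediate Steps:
f = -90
D(B, H) = 102 + 262*H
Z(u, T) = T + T*√(-3 + u) (Z(u, T) = T + √(-3 + u)*T = T + T*√(-3 + u))
Z(-512, -1*568) + D(f, 582) = (-1*568)*(1 + √(-3 - 512)) + (102 + 262*582) = -568*(1 + √(-515)) + (102 + 152484) = -568*(1 + I*√515) + 152586 = (-568 - 568*I*√515) + 152586 = 152018 - 568*I*√515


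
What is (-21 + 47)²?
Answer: 676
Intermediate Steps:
(-21 + 47)² = 26² = 676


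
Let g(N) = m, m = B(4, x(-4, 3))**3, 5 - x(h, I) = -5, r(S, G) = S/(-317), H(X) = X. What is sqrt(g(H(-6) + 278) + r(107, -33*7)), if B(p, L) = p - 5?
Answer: 2*I*sqrt(33602)/317 ≈ 1.1565*I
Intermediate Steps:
r(S, G) = -S/317 (r(S, G) = S*(-1/317) = -S/317)
x(h, I) = 10 (x(h, I) = 5 - 1*(-5) = 5 + 5 = 10)
B(p, L) = -5 + p
m = -1 (m = (-5 + 4)**3 = (-1)**3 = -1)
g(N) = -1
sqrt(g(H(-6) + 278) + r(107, -33*7)) = sqrt(-1 - 1/317*107) = sqrt(-1 - 107/317) = sqrt(-424/317) = 2*I*sqrt(33602)/317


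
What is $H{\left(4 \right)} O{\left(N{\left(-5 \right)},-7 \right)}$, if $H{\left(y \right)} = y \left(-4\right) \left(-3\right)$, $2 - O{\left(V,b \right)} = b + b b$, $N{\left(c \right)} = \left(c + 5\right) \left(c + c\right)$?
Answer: $-1920$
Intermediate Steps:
$N{\left(c \right)} = 2 c \left(5 + c\right)$ ($N{\left(c \right)} = \left(5 + c\right) 2 c = 2 c \left(5 + c\right)$)
$O{\left(V,b \right)} = 2 - b - b^{2}$ ($O{\left(V,b \right)} = 2 - \left(b + b b\right) = 2 - \left(b + b^{2}\right) = 2 - b - b^{2}$)
$H{\left(y \right)} = 12 y$ ($H{\left(y \right)} = - 4 y \left(-3\right) = 12 y$)
$H{\left(4 \right)} O{\left(N{\left(-5 \right)},-7 \right)} = 12 \cdot 4 \left(2 - -7 - \left(-7\right)^{2}\right) = 48 \left(2 + 7 - 49\right) = 48 \left(-40\right) = -1920$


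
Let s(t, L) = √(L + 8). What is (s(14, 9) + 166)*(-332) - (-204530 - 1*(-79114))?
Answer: 70304 - 332*√17 ≈ 68935.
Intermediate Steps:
s(t, L) = √(8 + L)
(s(14, 9) + 166)*(-332) - (-204530 - 1*(-79114)) = (√(8 + 9) + 166)*(-332) - (-204530 - 1*(-79114)) = (√17 + 166)*(-332) - (-204530 + 79114) = (166 + √17)*(-332) - 1*(-125416) = (-55112 - 332*√17) + 125416 = 70304 - 332*√17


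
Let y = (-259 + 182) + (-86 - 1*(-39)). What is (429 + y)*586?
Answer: 178730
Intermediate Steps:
y = -124 (y = -77 + (-86 + 39) = -77 - 47 = -124)
(429 + y)*586 = (429 - 124)*586 = 305*586 = 178730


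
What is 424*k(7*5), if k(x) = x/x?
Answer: 424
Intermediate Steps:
k(x) = 1
424*k(7*5) = 424*1 = 424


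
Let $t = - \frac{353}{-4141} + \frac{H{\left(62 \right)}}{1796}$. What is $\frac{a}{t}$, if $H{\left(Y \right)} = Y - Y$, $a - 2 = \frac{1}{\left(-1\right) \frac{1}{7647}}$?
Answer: $- \frac{31657945}{353} \approx -89683.0$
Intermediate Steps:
$a = -7645$ ($a = 2 + \frac{1}{\left(-1\right) \frac{1}{7647}} = 2 + \frac{1}{- \frac{1}{7647}} = 2 - 7647 = -7645$)
$H{\left(Y \right)} = 0$
$t = \frac{353}{4141}$ ($t = - \frac{353}{-4141} + \frac{0}{1796} = \left(-353\right) \left(- \frac{1}{4141}\right) + 0 \cdot \frac{1}{1796} = \frac{353}{4141} + 0 = \frac{353}{4141} \approx 0.085245$)
$\frac{a}{t} = - \frac{7645}{\frac{353}{4141}} = \left(-7645\right) \frac{4141}{353} = - \frac{31657945}{353}$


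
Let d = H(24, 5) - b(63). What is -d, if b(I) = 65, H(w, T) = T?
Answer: 60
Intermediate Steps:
d = -60 (d = 5 - 1*65 = 5 - 65 = -60)
-d = -1*(-60) = 60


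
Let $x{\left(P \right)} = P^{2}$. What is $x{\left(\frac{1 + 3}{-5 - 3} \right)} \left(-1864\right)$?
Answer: $-466$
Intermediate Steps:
$x{\left(\frac{1 + 3}{-5 - 3} \right)} \left(-1864\right) = \left(\frac{1 + 3}{-5 - 3}\right)^{2} \left(-1864\right) = \left(\frac{4}{-8}\right)^{2} \left(-1864\right) = \left(4 \left(- \frac{1}{8}\right)\right)^{2} \left(-1864\right) = \left(- \frac{1}{2}\right)^{2} \left(-1864\right) = \frac{1}{4} \left(-1864\right) = -466$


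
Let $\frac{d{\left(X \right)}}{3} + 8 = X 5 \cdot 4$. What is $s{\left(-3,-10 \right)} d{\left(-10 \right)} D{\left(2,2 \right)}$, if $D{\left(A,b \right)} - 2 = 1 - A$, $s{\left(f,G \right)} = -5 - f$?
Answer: $1248$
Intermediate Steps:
$d{\left(X \right)} = -24 + 60 X$ ($d{\left(X \right)} = -24 + 3 X 5 \cdot 4 = -24 + 3 \cdot 5 X 4 = -24 + 3 \cdot 20 X = -24 + 60 X$)
$D{\left(A,b \right)} = 3 - A$ ($D{\left(A,b \right)} = 2 - \left(-1 + A\right) = 3 - A$)
$s{\left(-3,-10 \right)} d{\left(-10 \right)} D{\left(2,2 \right)} = \left(-5 - -3\right) \left(-24 + 60 \left(-10\right)\right) \left(3 - 2\right) = \left(-5 + 3\right) \left(-24 - 600\right) \left(3 - 2\right) = \left(-2\right) \left(-624\right) 1 = 1248 \cdot 1 = 1248$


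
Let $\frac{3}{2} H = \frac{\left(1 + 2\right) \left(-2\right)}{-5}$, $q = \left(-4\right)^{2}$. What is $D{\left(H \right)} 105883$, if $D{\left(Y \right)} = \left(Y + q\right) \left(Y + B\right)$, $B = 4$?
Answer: $\frac{213460128}{25} \approx 8.5384 \cdot 10^{6}$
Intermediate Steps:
$q = 16$
$H = \frac{4}{5}$ ($H = \frac{2 \frac{\left(1 + 2\right) \left(-2\right)}{-5}}{3} = \frac{2 \cdot 3 \left(-2\right) \left(- \frac{1}{5}\right)}{3} = \frac{2 \left(\left(-6\right) \left(- \frac{1}{5}\right)\right)}{3} = \frac{2}{3} \cdot \frac{6}{5} = \frac{4}{5} \approx 0.8$)
$D{\left(Y \right)} = \left(4 + Y\right) \left(16 + Y\right)$ ($D{\left(Y \right)} = \left(Y + 16\right) \left(Y + 4\right) = \left(16 + Y\right) \left(4 + Y\right) = \left(4 + Y\right) \left(16 + Y\right)$)
$D{\left(H \right)} 105883 = \left(64 + \left(\frac{4}{5}\right)^{2} + 20 \cdot \frac{4}{5}\right) 105883 = \left(64 + \frac{16}{25} + 16\right) 105883 = \frac{2016}{25} \cdot 105883 = \frac{213460128}{25}$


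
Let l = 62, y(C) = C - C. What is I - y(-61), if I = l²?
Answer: 3844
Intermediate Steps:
y(C) = 0
I = 3844 (I = 62² = 3844)
I - y(-61) = 3844 - 1*0 = 3844 + 0 = 3844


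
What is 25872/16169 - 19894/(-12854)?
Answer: 327112387/103918163 ≈ 3.1478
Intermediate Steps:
25872/16169 - 19894/(-12854) = 25872*(1/16169) - 19894*(-1/12854) = 25872/16169 + 9947/6427 = 327112387/103918163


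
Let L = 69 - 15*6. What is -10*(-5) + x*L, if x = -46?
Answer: 1016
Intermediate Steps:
L = -21 (L = 69 - 1*90 = 69 - 90 = -21)
-10*(-5) + x*L = -10*(-5) - 46*(-21) = 50 + 966 = 1016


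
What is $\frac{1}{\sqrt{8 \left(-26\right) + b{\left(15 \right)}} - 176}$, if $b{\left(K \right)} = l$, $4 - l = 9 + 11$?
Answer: $- \frac{11}{1950} - \frac{i \sqrt{14}}{7800} \approx -0.005641 - 0.0004797 i$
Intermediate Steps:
$l = -16$ ($l = 4 - \left(9 + 11\right) = 4 - 20 = -16$)
$b{\left(K \right)} = -16$
$\frac{1}{\sqrt{8 \left(-26\right) + b{\left(15 \right)}} - 176} = \frac{1}{\sqrt{8 \left(-26\right) - 16} - 176} = \frac{1}{\sqrt{-208 - 16} - 176} = \frac{1}{\sqrt{-224} - 176} = \frac{1}{4 i \sqrt{14} - 176} = \frac{1}{-176 + 4 i \sqrt{14}}$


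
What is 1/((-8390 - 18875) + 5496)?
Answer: -1/21769 ≈ -4.5937e-5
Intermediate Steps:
1/((-8390 - 18875) + 5496) = 1/(-27265 + 5496) = 1/(-21769) = -1/21769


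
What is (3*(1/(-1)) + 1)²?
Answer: 4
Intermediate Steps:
(3*(1/(-1)) + 1)² = (3*(1*(-1)) + 1)² = (3*(-1) + 1)² = (-3 + 1)² = (-2)² = 4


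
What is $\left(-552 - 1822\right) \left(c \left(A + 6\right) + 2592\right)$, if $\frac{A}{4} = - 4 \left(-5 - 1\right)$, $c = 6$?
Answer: $-7606296$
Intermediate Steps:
$A = 96$ ($A = 4 \left(- 4 \left(-5 - 1\right)\right) = 4 \left(\left(-4\right) \left(-6\right)\right) = 4 \cdot 24 = 96$)
$\left(-552 - 1822\right) \left(c \left(A + 6\right) + 2592\right) = \left(-552 - 1822\right) \left(6 \left(96 + 6\right) + 2592\right) = - 2374 \left(6 \cdot 102 + 2592\right) = - 2374 \left(612 + 2592\right) = \left(-2374\right) 3204 = -7606296$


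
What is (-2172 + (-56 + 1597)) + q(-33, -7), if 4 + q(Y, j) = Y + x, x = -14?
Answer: -682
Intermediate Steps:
q(Y, j) = -18 + Y (q(Y, j) = -4 + (Y - 14) = -4 + (-14 + Y) = -18 + Y)
(-2172 + (-56 + 1597)) + q(-33, -7) = (-2172 + (-56 + 1597)) + (-18 - 33) = (-2172 + 1541) - 51 = -631 - 51 = -682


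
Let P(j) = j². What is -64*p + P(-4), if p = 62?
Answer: -3952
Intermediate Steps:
-64*p + P(-4) = -64*62 + (-4)² = -3968 + 16 = -3952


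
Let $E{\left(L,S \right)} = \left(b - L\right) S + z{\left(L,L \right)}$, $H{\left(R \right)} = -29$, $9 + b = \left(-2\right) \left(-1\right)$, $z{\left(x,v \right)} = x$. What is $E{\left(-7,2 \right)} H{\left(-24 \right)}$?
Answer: $203$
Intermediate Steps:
$b = -7$ ($b = -9 - -2 = -9 + 2 = -7$)
$E{\left(L,S \right)} = L + S \left(-7 - L\right)$ ($E{\left(L,S \right)} = \left(-7 - L\right) S + L = S \left(-7 - L\right) + L = L + S \left(-7 - L\right)$)
$E{\left(-7,2 \right)} H{\left(-24 \right)} = \left(-7 - 14 - \left(-7\right) 2\right) \left(-29\right) = \left(-7 - 14 + 14\right) \left(-29\right) = \left(-7\right) \left(-29\right) = 203$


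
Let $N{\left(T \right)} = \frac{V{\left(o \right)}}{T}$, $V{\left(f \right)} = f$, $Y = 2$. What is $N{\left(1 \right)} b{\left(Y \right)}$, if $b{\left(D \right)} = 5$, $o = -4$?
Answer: $-20$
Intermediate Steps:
$N{\left(T \right)} = - \frac{4}{T}$
$N{\left(1 \right)} b{\left(Y \right)} = - \frac{4}{1} \cdot 5 = \left(-4\right) 1 \cdot 5 = \left(-4\right) 5 = -20$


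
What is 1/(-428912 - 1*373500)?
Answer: -1/802412 ≈ -1.2462e-6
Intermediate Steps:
1/(-428912 - 1*373500) = 1/(-428912 - 373500) = 1/(-802412) = -1/802412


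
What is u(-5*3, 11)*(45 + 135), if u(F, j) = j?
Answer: 1980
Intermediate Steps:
u(-5*3, 11)*(45 + 135) = 11*(45 + 135) = 11*180 = 1980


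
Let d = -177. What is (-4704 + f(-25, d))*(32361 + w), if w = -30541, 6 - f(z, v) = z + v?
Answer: -8182720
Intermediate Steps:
f(z, v) = 6 - v - z (f(z, v) = 6 - (z + v) = 6 - (v + z) = 6 + (-v - z) = 6 - v - z)
(-4704 + f(-25, d))*(32361 + w) = (-4704 + (6 - 1*(-177) - 1*(-25)))*(32361 - 30541) = (-4704 + (6 + 177 + 25))*1820 = (-4704 + 208)*1820 = -4496*1820 = -8182720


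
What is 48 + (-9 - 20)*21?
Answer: -561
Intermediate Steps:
48 + (-9 - 20)*21 = 48 - 29*21 = 48 - 609 = -561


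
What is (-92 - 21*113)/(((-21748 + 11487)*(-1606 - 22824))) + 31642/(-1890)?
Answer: -113312884693/6768258210 ≈ -16.742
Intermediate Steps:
(-92 - 21*113)/(((-21748 + 11487)*(-1606 - 22824))) + 31642/(-1890) = (-92 - 2373)/((-10261*(-24430))) + 31642*(-1/1890) = -2465/250676230 - 15821/945 = -2465*1/250676230 - 15821/945 = -493/50135246 - 15821/945 = -113312884693/6768258210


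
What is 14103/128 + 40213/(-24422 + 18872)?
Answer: 36562193/355200 ≈ 102.93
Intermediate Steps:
14103/128 + 40213/(-24422 + 18872) = 14103*(1/128) + 40213/(-5550) = 14103/128 + 40213*(-1/5550) = 14103/128 - 40213/5550 = 36562193/355200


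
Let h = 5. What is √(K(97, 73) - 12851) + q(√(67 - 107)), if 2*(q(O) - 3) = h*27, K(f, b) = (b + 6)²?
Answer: 141/2 + I*√6610 ≈ 70.5 + 81.302*I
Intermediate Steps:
K(f, b) = (6 + b)²
q(O) = 141/2 (q(O) = 3 + (5*27)/2 = 3 + (½)*135 = 3 + 135/2 = 141/2)
√(K(97, 73) - 12851) + q(√(67 - 107)) = √((6 + 73)² - 12851) + 141/2 = √(79² - 12851) + 141/2 = √(6241 - 12851) + 141/2 = √(-6610) + 141/2 = I*√6610 + 141/2 = 141/2 + I*√6610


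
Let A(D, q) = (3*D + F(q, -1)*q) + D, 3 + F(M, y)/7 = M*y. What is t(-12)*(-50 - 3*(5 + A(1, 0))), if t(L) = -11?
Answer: 847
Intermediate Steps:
F(M, y) = -21 + 7*M*y (F(M, y) = -21 + 7*(M*y) = -21 + 7*M*y)
A(D, q) = 4*D + q*(-21 - 7*q) (A(D, q) = (3*D + (-21 + 7*q*(-1))*q) + D = (3*D + (-21 - 7*q)*q) + D = (3*D + q*(-21 - 7*q)) + D = 4*D + q*(-21 - 7*q))
t(-12)*(-50 - 3*(5 + A(1, 0))) = -11*(-50 - 3*(5 + (4*1 - 7*0*(3 + 0)))) = -11*(-50 - 3*(5 + (4 - 7*0*3))) = -11*(-50 - 3*(5 + (4 + 0))) = -11*(-50 - 3*(5 + 4)) = -11*(-50 - 3*9) = -11*(-50 - 27) = -11*(-77) = 847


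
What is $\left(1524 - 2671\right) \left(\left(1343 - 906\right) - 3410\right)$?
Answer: $3410031$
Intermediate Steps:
$\left(1524 - 2671\right) \left(\left(1343 - 906\right) - 3410\right) = - 1147 \left(437 - 3410\right) = \left(-1147\right) \left(-2973\right) = 3410031$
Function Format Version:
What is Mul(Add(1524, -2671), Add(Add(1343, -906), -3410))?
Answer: 3410031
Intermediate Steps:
Mul(Add(1524, -2671), Add(Add(1343, -906), -3410)) = Mul(-1147, Add(437, -3410)) = Mul(-1147, -2973) = 3410031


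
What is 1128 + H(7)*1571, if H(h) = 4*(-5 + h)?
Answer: 13696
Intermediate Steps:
H(h) = -20 + 4*h
1128 + H(7)*1571 = 1128 + (-20 + 4*7)*1571 = 1128 + (-20 + 28)*1571 = 1128 + 8*1571 = 1128 + 12568 = 13696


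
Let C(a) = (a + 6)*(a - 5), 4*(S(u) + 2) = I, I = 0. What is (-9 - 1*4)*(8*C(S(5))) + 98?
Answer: 3010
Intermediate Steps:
S(u) = -2 (S(u) = -2 + (¼)*0 = -2 + 0 = -2)
C(a) = (-5 + a)*(6 + a) (C(a) = (6 + a)*(-5 + a) = (-5 + a)*(6 + a))
(-9 - 1*4)*(8*C(S(5))) + 98 = (-9 - 1*4)*(8*(-30 - 2 + (-2)²)) + 98 = (-9 - 4)*(8*(-30 - 2 + 4)) + 98 = -104*(-28) + 98 = -13*(-224) + 98 = 2912 + 98 = 3010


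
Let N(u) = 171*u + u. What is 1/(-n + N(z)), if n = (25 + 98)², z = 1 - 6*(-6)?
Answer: -1/8765 ≈ -0.00011409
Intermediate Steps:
z = 37 (z = 1 + 36 = 37)
n = 15129 (n = 123² = 15129)
N(u) = 172*u
1/(-n + N(z)) = 1/(-1*15129 + 172*37) = 1/(-15129 + 6364) = 1/(-8765) = -1/8765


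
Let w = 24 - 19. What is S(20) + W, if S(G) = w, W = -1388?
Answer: -1383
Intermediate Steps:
w = 5
S(G) = 5
S(20) + W = 5 - 1388 = -1383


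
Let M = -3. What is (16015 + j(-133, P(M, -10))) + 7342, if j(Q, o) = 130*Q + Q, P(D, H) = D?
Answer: 5934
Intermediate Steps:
j(Q, o) = 131*Q
(16015 + j(-133, P(M, -10))) + 7342 = (16015 + 131*(-133)) + 7342 = (16015 - 17423) + 7342 = -1408 + 7342 = 5934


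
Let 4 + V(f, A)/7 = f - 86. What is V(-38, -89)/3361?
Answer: -896/3361 ≈ -0.26659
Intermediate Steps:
V(f, A) = -630 + 7*f (V(f, A) = -28 + 7*(f - 86) = -28 + 7*(-86 + f) = -28 + (-602 + 7*f) = -630 + 7*f)
V(-38, -89)/3361 = (-630 + 7*(-38))/3361 = (-630 - 266)*(1/3361) = -896*1/3361 = -896/3361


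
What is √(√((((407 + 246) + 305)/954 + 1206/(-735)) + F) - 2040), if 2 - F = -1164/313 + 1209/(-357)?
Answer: √(-1788739191812979000 + 59222730*√1856426531291485)/29611365 ≈ 45.134*I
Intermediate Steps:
F = 339149/37247 (F = 2 - (-1164/313 + 1209/(-357)) = 2 - (-1164*1/313 + 1209*(-1/357)) = 2 - (-1164/313 - 403/119) = 2 - 1*(-264655/37247) = 2 + 264655/37247 = 339149/37247 ≈ 9.1054)
√(√((((407 + 246) + 305)/954 + 1206/(-735)) + F) - 2040) = √(√((((407 + 246) + 305)/954 + 1206/(-735)) + 339149/37247) - 2040) = √(√(((653 + 305)*(1/954) + 1206*(-1/735)) + 339149/37247) - 2040) = √(√((958*(1/954) - 402/245) + 339149/37247) - 2040) = √(√((479/477 - 402/245) + 339149/37247) - 2040) = √(√(-74399/116865 + 339149/37247) - 2040) = √(√(5266215476/621838665) - 2040) = √(2*√1856426531291485/29611365 - 2040) = √(-2040 + 2*√1856426531291485/29611365)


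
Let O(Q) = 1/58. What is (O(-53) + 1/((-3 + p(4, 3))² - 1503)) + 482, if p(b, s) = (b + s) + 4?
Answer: 40230065/83462 ≈ 482.02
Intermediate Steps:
p(b, s) = 4 + b + s
O(Q) = 1/58
(O(-53) + 1/((-3 + p(4, 3))² - 1503)) + 482 = (1/58 + 1/((-3 + (4 + 4 + 3))² - 1503)) + 482 = (1/58 + 1/((-3 + 11)² - 1503)) + 482 = (1/58 + 1/(8² - 1503)) + 482 = (1/58 + 1/(64 - 1503)) + 482 = (1/58 + 1/(-1439)) + 482 = (1/58 - 1/1439) + 482 = 1381/83462 + 482 = 40230065/83462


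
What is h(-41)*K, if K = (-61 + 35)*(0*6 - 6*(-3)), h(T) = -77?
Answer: 36036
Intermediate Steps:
K = -468 (K = -26*(0 + 18) = -26*18 = -468)
h(-41)*K = -77*(-468) = 36036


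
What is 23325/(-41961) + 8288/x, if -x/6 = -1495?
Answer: 23091253/62731695 ≈ 0.36810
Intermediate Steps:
x = 8970 (x = -6*(-1495) = 8970)
23325/(-41961) + 8288/x = 23325/(-41961) + 8288/8970 = 23325*(-1/41961) + 8288*(1/8970) = -7775/13987 + 4144/4485 = 23091253/62731695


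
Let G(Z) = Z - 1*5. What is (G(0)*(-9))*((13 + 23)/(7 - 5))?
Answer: 810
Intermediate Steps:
G(Z) = -5 + Z (G(Z) = Z - 5 = -5 + Z)
(G(0)*(-9))*((13 + 23)/(7 - 5)) = ((-5 + 0)*(-9))*((13 + 23)/(7 - 5)) = (-5*(-9))*(36/2) = 45*(36*(½)) = 45*18 = 810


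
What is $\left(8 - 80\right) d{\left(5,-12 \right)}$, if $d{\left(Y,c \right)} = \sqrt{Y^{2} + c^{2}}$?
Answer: $-936$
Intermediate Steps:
$\left(8 - 80\right) d{\left(5,-12 \right)} = \left(8 - 80\right) \sqrt{5^{2} + \left(-12\right)^{2}} = - 72 \sqrt{25 + 144} = - 72 \sqrt{169} = \left(-72\right) 13 = -936$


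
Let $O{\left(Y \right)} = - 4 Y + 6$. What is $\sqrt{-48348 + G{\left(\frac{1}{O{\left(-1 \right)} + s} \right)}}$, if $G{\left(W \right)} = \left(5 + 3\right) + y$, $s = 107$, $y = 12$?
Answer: $2 i \sqrt{12082} \approx 219.84 i$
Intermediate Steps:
$O{\left(Y \right)} = 6 - 4 Y$
$G{\left(W \right)} = 20$ ($G{\left(W \right)} = \left(5 + 3\right) + 12 = 8 + 12 = 20$)
$\sqrt{-48348 + G{\left(\frac{1}{O{\left(-1 \right)} + s} \right)}} = \sqrt{-48348 + 20} = \sqrt{-48328} = 2 i \sqrt{12082}$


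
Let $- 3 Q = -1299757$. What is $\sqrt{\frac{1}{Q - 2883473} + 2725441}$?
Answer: $\frac{\sqrt{147261659973433513618}}{7350662} \approx 1650.9$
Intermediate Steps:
$Q = \frac{1299757}{3}$ ($Q = \left(- \frac{1}{3}\right) \left(-1299757\right) = \frac{1299757}{3} \approx 4.3325 \cdot 10^{5}$)
$\sqrt{\frac{1}{Q - 2883473} + 2725441} = \sqrt{\frac{1}{\frac{1299757}{3} - 2883473} + 2725441} = \sqrt{\frac{1}{- \frac{7350662}{3}} + 2725441} = \sqrt{- \frac{3}{7350662} + 2725441} = \sqrt{\frac{20033795591939}{7350662}} = \frac{\sqrt{147261659973433513618}}{7350662}$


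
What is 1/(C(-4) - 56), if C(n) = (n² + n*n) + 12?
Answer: -1/12 ≈ -0.083333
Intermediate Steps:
C(n) = 12 + 2*n² (C(n) = (n² + n²) + 12 = 2*n² + 12 = 12 + 2*n²)
1/(C(-4) - 56) = 1/((12 + 2*(-4)²) - 56) = 1/((12 + 2*16) - 56) = 1/((12 + 32) - 56) = 1/(44 - 56) = 1/(-12) = -1/12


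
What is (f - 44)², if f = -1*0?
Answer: 1936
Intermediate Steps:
f = 0
(f - 44)² = (0 - 44)² = (-44)² = 1936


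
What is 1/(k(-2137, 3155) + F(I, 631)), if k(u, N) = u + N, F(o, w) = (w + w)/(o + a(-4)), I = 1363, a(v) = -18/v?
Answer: 2735/2786754 ≈ 0.00098143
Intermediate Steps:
F(o, w) = 2*w/(9/2 + o) (F(o, w) = (w + w)/(o - 18/(-4)) = (2*w)/(o - 18*(-¼)) = (2*w)/(o + 9/2) = (2*w)/(9/2 + o) = 2*w/(9/2 + o))
k(u, N) = N + u
1/(k(-2137, 3155) + F(I, 631)) = 1/((3155 - 2137) + 4*631/(9 + 2*1363)) = 1/(1018 + 4*631/(9 + 2726)) = 1/(1018 + 4*631/2735) = 1/(1018 + 4*631*(1/2735)) = 1/(1018 + 2524/2735) = 1/(2786754/2735) = 2735/2786754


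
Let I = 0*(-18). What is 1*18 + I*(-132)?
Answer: 18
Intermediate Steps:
I = 0
1*18 + I*(-132) = 1*18 + 0*(-132) = 18 + 0 = 18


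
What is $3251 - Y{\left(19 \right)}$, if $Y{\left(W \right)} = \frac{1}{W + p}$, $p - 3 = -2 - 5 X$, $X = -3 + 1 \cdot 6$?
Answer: $\frac{16254}{5} \approx 3250.8$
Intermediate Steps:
$X = 3$ ($X = -3 + 6 = 3$)
$p = -14$ ($p = 3 - 17 = -14$)
$Y{\left(W \right)} = \frac{1}{-14 + W}$ ($Y{\left(W \right)} = \frac{1}{W - 14} = \frac{1}{-14 + W}$)
$3251 - Y{\left(19 \right)} = 3251 - \frac{1}{-14 + 19} = 3251 - \frac{1}{5} = \frac{16254}{5}$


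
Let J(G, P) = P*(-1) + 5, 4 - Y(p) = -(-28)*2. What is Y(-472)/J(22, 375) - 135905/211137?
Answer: -19652863/39060345 ≈ -0.50314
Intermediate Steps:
Y(p) = -52 (Y(p) = 4 - (-28)*(-1*2) = 4 - (-28)*(-2) = 4 - 1*56 = 4 - 56 = -52)
J(G, P) = 5 - P (J(G, P) = -P + 5 = 5 - P)
Y(-472)/J(22, 375) - 135905/211137 = -52/(5 - 1*375) - 135905/211137 = -52/(5 - 375) - 135905*1/211137 = -52/(-370) - 135905/211137 = -52*(-1/370) - 135905/211137 = 26/185 - 135905/211137 = -19652863/39060345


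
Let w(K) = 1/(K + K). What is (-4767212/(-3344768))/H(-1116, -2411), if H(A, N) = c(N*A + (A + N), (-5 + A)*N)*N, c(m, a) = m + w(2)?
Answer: -1191803/5417451193336616 ≈ -2.1999e-10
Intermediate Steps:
w(K) = 1/(2*K)
c(m, a) = ¼ + m (c(m, a) = m + (½)/2 = m + (½)*(½) = m + ¼ = ¼ + m)
H(A, N) = N*(¼ + A + N + A*N) (H(A, N) = (¼ + (N*A + (A + N)))*N = (¼ + (A*N + (A + N)))*N = (¼ + (A + N + A*N))*N = (¼ + A + N + A*N)*N = N*(¼ + A + N + A*N))
(-4767212/(-3344768))/H(-1116, -2411) = (-4767212/(-3344768))/((-2411*(¼ - 1116 - 2411 - 1116*(-2411)))) = (-4767212*(-1/3344768))/((-2411*(¼ - 1116 - 2411 + 2690676))) = 1191803/(836192*((-2411*10748597/4))) = 1191803/(836192*(-25914867367/4)) = (1191803/836192)*(-4/25914867367) = -1191803/5417451193336616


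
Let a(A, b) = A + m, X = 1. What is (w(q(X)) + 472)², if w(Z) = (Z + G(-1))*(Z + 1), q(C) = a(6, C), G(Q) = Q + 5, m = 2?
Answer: 336400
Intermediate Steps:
G(Q) = 5 + Q
a(A, b) = 2 + A (a(A, b) = A + 2 = 2 + A)
q(C) = 8 (q(C) = 2 + 6 = 8)
w(Z) = (1 + Z)*(4 + Z) (w(Z) = (Z + (5 - 1))*(Z + 1) = (Z + 4)*(1 + Z) = (4 + Z)*(1 + Z) = (1 + Z)*(4 + Z))
(w(q(X)) + 472)² = ((4 + 8² + 5*8) + 472)² = ((4 + 64 + 40) + 472)² = (108 + 472)² = 580² = 336400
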